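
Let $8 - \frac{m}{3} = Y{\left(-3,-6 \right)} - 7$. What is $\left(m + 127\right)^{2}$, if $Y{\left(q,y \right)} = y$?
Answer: $36100$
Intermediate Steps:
$m = 63$ ($m = 24 - 3 \left(-6 - 7\right) = 24 - -39 = 24 + 39 = 63$)
$\left(m + 127\right)^{2} = \left(63 + 127\right)^{2} = 190^{2} = 36100$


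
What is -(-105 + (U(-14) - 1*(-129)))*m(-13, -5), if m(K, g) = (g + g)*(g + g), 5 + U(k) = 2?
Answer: -2100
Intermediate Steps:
U(k) = -3 (U(k) = -5 + 2 = -3)
m(K, g) = 4*g² (m(K, g) = (2*g)*(2*g) = 4*g²)
-(-105 + (U(-14) - 1*(-129)))*m(-13, -5) = -(-105 + (-3 - 1*(-129)))*4*(-5)² = -(-105 + (-3 + 129))*4*25 = -(-105 + 126)*100 = -21*100 = -1*2100 = -2100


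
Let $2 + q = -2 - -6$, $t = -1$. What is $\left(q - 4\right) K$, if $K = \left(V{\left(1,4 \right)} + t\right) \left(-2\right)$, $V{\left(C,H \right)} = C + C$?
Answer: $4$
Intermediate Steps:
$q = 2$ ($q = -2 - -4 = -2 + \left(-2 + 6\right) = -2 + 4 = 2$)
$V{\left(C,H \right)} = 2 C$
$K = -2$ ($K = \left(2 \cdot 1 - 1\right) \left(-2\right) = \left(2 - 1\right) \left(-2\right) = 1 \left(-2\right) = -2$)
$\left(q - 4\right) K = \left(2 - 4\right) \left(-2\right) = \left(-2\right) \left(-2\right) = 4$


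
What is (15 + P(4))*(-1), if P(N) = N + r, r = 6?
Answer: -25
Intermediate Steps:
P(N) = 6 + N (P(N) = N + 6 = 6 + N)
(15 + P(4))*(-1) = (15 + (6 + 4))*(-1) = (15 + 10)*(-1) = 25*(-1) = -25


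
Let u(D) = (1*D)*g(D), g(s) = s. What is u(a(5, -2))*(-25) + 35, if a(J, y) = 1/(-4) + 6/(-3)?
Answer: -1465/16 ≈ -91.563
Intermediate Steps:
a(J, y) = -9/4 (a(J, y) = 1*(-¼) + 6*(-⅓) = -¼ - 2 = -9/4)
u(D) = D² (u(D) = (1*D)*D = D*D = D²)
u(a(5, -2))*(-25) + 35 = (-9/4)²*(-25) + 35 = (81/16)*(-25) + 35 = -2025/16 + 35 = -1465/16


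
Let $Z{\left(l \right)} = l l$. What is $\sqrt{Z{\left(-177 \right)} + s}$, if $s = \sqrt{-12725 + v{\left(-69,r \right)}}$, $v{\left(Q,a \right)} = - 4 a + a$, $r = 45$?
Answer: $\sqrt{31329 + 2 i \sqrt{3215}} \approx 177.0 + 0.3203 i$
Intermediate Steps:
$v{\left(Q,a \right)} = - 3 a$
$Z{\left(l \right)} = l^{2}$
$s = 2 i \sqrt{3215}$ ($s = \sqrt{-12725 - 135} = \sqrt{-12860} = 2 i \sqrt{3215} \approx 113.4 i$)
$\sqrt{Z{\left(-177 \right)} + s} = \sqrt{\left(-177\right)^{2} + 2 i \sqrt{3215}} = \sqrt{31329 + 2 i \sqrt{3215}}$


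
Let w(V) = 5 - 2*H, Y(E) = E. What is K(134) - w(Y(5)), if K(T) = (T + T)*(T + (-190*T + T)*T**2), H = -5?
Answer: -121873943911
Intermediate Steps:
K(T) = 2*T*(T - 189*T**3) (K(T) = (2*T)*(T + (-189*T)*T**2) = (2*T)*(T - 189*T**3) = 2*T*(T - 189*T**3))
w(V) = 15 (w(V) = 5 - 2*(-5) = 5 + 10 = 15)
K(134) - w(Y(5)) = 134**2*(2 - 378*134**2) - 1*15 = 17956*(2 - 378*17956) - 15 = 17956*(2 - 6787368) - 15 = 17956*(-6787366) - 15 = -121873943896 - 15 = -121873943911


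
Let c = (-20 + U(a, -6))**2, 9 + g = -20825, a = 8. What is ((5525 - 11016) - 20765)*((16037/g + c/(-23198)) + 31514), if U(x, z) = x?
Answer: -99973434773880264/120826783 ≈ -8.2741e+8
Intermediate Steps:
g = -20834 (g = -9 - 20825 = -20834)
c = 144 (c = (-20 + 8)**2 = (-12)**2 = 144)
((5525 - 11016) - 20765)*((16037/g + c/(-23198)) + 31514) = ((5525 - 11016) - 20765)*((16037/(-20834) + 144/(-23198)) + 31514) = (-5491 - 20765)*((16037*(-1/20834) + 144*(-1/23198)) + 31514) = -26256*((-16037/20834 - 72/11599) + 31514) = -26256*(-187513211/241653566 + 31514) = -26256*7615282965713/241653566 = -99973434773880264/120826783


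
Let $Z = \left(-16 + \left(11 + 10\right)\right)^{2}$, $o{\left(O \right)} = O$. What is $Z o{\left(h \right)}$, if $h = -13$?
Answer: $-325$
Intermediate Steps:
$Z = 25$ ($Z = \left(-16 + 21\right)^{2} = 5^{2} = 25$)
$Z o{\left(h \right)} = 25 \left(-13\right) = -325$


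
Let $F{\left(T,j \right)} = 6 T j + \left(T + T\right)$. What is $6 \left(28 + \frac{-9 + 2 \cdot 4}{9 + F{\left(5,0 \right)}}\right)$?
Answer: $\frac{3186}{19} \approx 167.68$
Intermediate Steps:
$F{\left(T,j \right)} = 2 T + 6 T j$ ($F{\left(T,j \right)} = 6 T j + 2 T = 2 T + 6 T j$)
$6 \left(28 + \frac{-9 + 2 \cdot 4}{9 + F{\left(5,0 \right)}}\right) = 6 \left(28 + \frac{-9 + 2 \cdot 4}{9 + 2 \cdot 5 \left(1 + 3 \cdot 0\right)}\right) = 6 \left(28 + \frac{-9 + 8}{9 + 2 \cdot 5 \left(1 + 0\right)}\right) = 6 \left(28 - \frac{1}{9 + 2 \cdot 5 \cdot 1}\right) = 6 \left(28 - \frac{1}{9 + 10}\right) = 6 \left(28 - \frac{1}{19}\right) = 6 \cdot \frac{531}{19} = \frac{3186}{19}$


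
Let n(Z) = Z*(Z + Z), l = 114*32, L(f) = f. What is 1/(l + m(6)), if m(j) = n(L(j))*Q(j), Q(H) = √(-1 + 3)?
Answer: 19/69258 - √2/184688 ≈ 0.00026668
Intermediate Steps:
l = 3648
n(Z) = 2*Z² (n(Z) = Z*(2*Z) = 2*Z²)
Q(H) = √2
m(j) = 2*√2*j² (m(j) = (2*j²)*√2 = 2*√2*j²)
1/(l + m(6)) = 1/(3648 + 2*√2*6²) = 1/(3648 + 2*√2*36) = 1/(3648 + 72*√2)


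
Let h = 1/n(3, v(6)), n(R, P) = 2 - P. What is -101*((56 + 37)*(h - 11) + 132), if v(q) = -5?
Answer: 620544/7 ≈ 88649.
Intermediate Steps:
h = ⅐ (h = 1/(2 - 1*(-5)) = 1/(2 + 5) = 1/7 = ⅐ ≈ 0.14286)
-101*((56 + 37)*(h - 11) + 132) = -101*((56 + 37)*(⅐ - 11) + 132) = -101*(93*(-76/7) + 132) = -101*(-7068/7 + 132) = -101*(-6144/7) = 620544/7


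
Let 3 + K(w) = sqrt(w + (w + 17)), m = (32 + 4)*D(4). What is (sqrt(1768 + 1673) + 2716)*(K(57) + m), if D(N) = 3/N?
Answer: (24 + sqrt(131))*(2716 + sqrt(3441)) ≈ 98349.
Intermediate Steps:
m = 27 (m = (32 + 4)*(3/4) = 36*(3*(1/4)) = 36*(3/4) = 27)
K(w) = -3 + sqrt(17 + 2*w) (K(w) = -3 + sqrt(w + (w + 17)) = -3 + sqrt(w + (17 + w)) = -3 + sqrt(17 + 2*w))
(sqrt(1768 + 1673) + 2716)*(K(57) + m) = (sqrt(1768 + 1673) + 2716)*((-3 + sqrt(17 + 2*57)) + 27) = (sqrt(3441) + 2716)*((-3 + sqrt(17 + 114)) + 27) = (2716 + sqrt(3441))*((-3 + sqrt(131)) + 27) = (2716 + sqrt(3441))*(24 + sqrt(131)) = (24 + sqrt(131))*(2716 + sqrt(3441))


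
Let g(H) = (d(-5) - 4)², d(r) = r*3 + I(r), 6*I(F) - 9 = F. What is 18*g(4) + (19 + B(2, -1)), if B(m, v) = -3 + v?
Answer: 6065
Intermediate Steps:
I(F) = 3/2 + F/6
d(r) = 3/2 + 19*r/6 (d(r) = r*3 + (3/2 + r/6) = 3*r + (3/2 + r/6) = 3/2 + 19*r/6)
g(H) = 3025/9 (g(H) = ((3/2 + (19/6)*(-5)) - 4)² = ((3/2 - 95/6) - 4)² = (-43/3 - 4)² = (-55/3)² = 3025/9)
18*g(4) + (19 + B(2, -1)) = 18*(3025/9) + (19 + (-3 - 1)) = 6050 + (19 - 4) = 6050 + 15 = 6065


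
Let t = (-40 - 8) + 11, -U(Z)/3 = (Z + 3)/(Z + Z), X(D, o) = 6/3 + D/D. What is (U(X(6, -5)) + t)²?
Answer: 1600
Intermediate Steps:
X(D, o) = 3 (X(D, o) = 6*(⅓) + 1 = 2 + 1 = 3)
U(Z) = -3*(3 + Z)/(2*Z) (U(Z) = -3*(Z + 3)/(Z + Z) = -3*(3 + Z)/(2*Z))
t = -37 (t = -48 + 11 = -37)
(U(X(6, -5)) + t)² = ((3/2)*(-3 - 1*3)/3 - 37)² = ((3/2)*(⅓)*(-3 - 3) - 37)² = ((3/2)*(⅓)*(-6) - 37)² = (-3 - 37)² = (-40)² = 1600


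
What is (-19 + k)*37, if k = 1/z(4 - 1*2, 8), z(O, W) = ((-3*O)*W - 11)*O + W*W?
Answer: -37999/54 ≈ -703.69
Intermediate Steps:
z(O, W) = W**2 + O*(-11 - 3*O*W) (z(O, W) = (-3*O*W - 11)*O + W**2 = (-11 - 3*O*W)*O + W**2 = O*(-11 - 3*O*W) + W**2 = W**2 + O*(-11 - 3*O*W))
k = -1/54 (k = 1/(8**2 - 11*(4 - 1*2) - 3*8*(4 - 1*2)**2) = 1/(64 - 11*(4 - 2) - 3*8*(4 - 2)**2) = 1/(64 - 11*2 - 3*8*2**2) = 1/(64 - 22 - 3*8*4) = 1/(64 - 22 - 96) = 1/(-54) = -1/54 ≈ -0.018519)
(-19 + k)*37 = (-19 - 1/54)*37 = -1027/54*37 = -37999/54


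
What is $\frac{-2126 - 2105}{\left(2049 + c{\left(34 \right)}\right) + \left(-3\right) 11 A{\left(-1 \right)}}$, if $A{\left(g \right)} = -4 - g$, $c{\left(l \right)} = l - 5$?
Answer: $- \frac{4231}{2177} \approx -1.9435$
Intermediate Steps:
$c{\left(l \right)} = -5 + l$
$\frac{-2126 - 2105}{\left(2049 + c{\left(34 \right)}\right) + \left(-3\right) 11 A{\left(-1 \right)}} = \frac{-2126 - 2105}{\left(2049 + \left(-5 + 34\right)\right) + \left(-3\right) 11 \left(-4 - -1\right)} = - \frac{4231}{\left(2049 + 29\right) - 33 \left(-4 + 1\right)} = - \frac{4231}{2078 - -99} = - \frac{4231}{2078 + 99} = - \frac{4231}{2177}$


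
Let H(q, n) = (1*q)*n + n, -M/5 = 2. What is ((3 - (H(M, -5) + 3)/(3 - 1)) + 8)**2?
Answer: 169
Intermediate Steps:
M = -10 (M = -5*2 = -10)
H(q, n) = n + n*q (H(q, n) = q*n + n = n*q + n = n + n*q)
((3 - (H(M, -5) + 3)/(3 - 1)) + 8)**2 = ((3 - (-5*(1 - 10) + 3)/(3 - 1)) + 8)**2 = ((3 - (-5*(-9) + 3)/2) + 8)**2 = ((3 - (45 + 3)/2) + 8)**2 = ((3 - 48/2) + 8)**2 = ((3 - 1*24) + 8)**2 = ((3 - 24) + 8)**2 = (-21 + 8)**2 = (-13)**2 = 169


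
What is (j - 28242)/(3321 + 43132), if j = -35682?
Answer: -63924/46453 ≈ -1.3761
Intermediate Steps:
(j - 28242)/(3321 + 43132) = (-35682 - 28242)/(3321 + 43132) = -63924/46453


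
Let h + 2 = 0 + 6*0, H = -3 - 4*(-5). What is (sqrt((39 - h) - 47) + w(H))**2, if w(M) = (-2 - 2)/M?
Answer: (4 - 17*I*sqrt(6))**2/289 ≈ -5.9446 - 1.1527*I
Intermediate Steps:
H = 17 (H = -3 + 20 = 17)
h = -2 (h = -2 + (0 + 6*0) = -2 + (0 + 0) = -2 + 0 = -2)
w(M) = -4/M
(sqrt((39 - h) - 47) + w(H))**2 = (sqrt((39 - 1*(-2)) - 47) - 4/17)**2 = (sqrt((39 + 2) - 47) - 4*1/17)**2 = (sqrt(41 - 47) - 4/17)**2 = (sqrt(-6) - 4/17)**2 = (I*sqrt(6) - 4/17)**2 = (-4/17 + I*sqrt(6))**2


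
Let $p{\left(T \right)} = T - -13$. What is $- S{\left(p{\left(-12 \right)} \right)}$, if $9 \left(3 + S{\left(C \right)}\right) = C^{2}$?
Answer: $\frac{26}{9} \approx 2.8889$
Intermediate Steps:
$p{\left(T \right)} = 13 + T$ ($p{\left(T \right)} = T + 13 = 13 + T$)
$S{\left(C \right)} = -3 + \frac{C^{2}}{9}$
$- S{\left(p{\left(-12 \right)} \right)} = - (-3 + \frac{\left(13 - 12\right)^{2}}{9}) = - (-3 + \frac{1^{2}}{9}) = - (-3 + \frac{1}{9} \cdot 1) = - (-3 + \frac{1}{9}) = \left(-1\right) \left(- \frac{26}{9}\right) = \frac{26}{9}$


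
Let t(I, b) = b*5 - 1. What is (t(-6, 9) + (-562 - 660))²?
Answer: 1387684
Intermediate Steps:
t(I, b) = -1 + 5*b (t(I, b) = 5*b - 1 = -1 + 5*b)
(t(-6, 9) + (-562 - 660))² = ((-1 + 5*9) + (-562 - 660))² = ((-1 + 45) - 1222)² = (44 - 1222)² = (-1178)² = 1387684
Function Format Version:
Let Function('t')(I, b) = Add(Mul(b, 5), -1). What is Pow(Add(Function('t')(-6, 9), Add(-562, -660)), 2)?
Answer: 1387684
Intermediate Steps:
Function('t')(I, b) = Add(-1, Mul(5, b)) (Function('t')(I, b) = Add(Mul(5, b), -1) = Add(-1, Mul(5, b)))
Pow(Add(Function('t')(-6, 9), Add(-562, -660)), 2) = Pow(Add(Add(-1, Mul(5, 9)), Add(-562, -660)), 2) = Pow(Add(Add(-1, 45), -1222), 2) = Pow(Add(44, -1222), 2) = Pow(-1178, 2) = 1387684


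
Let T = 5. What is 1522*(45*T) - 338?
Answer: 342112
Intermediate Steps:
1522*(45*T) - 338 = 1522*(45*5) - 338 = 1522*225 - 338 = 342450 - 338 = 342112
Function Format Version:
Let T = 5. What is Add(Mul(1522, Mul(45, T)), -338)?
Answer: 342112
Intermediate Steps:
Add(Mul(1522, Mul(45, T)), -338) = Add(Mul(1522, Mul(45, 5)), -338) = Add(Mul(1522, 225), -338) = Add(342450, -338) = 342112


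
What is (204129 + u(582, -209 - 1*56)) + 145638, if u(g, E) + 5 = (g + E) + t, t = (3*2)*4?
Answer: 350103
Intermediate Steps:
t = 24 (t = 6*4 = 24)
u(g, E) = 19 + E + g (u(g, E) = -5 + ((g + E) + 24) = -5 + ((E + g) + 24) = -5 + (24 + E + g) = 19 + E + g)
(204129 + u(582, -209 - 1*56)) + 145638 = (204129 + (19 + (-209 - 1*56) + 582)) + 145638 = (204129 + (19 + (-209 - 56) + 582)) + 145638 = (204129 + (19 - 265 + 582)) + 145638 = (204129 + 336) + 145638 = 204465 + 145638 = 350103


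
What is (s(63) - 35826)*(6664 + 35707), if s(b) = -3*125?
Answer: -1533872571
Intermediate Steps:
s(b) = -375
(s(63) - 35826)*(6664 + 35707) = (-375 - 35826)*(6664 + 35707) = -36201*42371 = -1533872571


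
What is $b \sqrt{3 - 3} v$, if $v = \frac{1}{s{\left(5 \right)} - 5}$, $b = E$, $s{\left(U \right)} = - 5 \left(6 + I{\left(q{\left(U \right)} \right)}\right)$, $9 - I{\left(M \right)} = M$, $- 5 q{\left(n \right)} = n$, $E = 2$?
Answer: $0$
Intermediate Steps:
$q{\left(n \right)} = - \frac{n}{5}$
$I{\left(M \right)} = 9 - M$
$s{\left(U \right)} = -75 - U$ ($s{\left(U \right)} = - 5 \left(6 - \left(-9 - \frac{U}{5}\right)\right) = - 5 \left(6 + \left(9 + \frac{U}{5}\right)\right) = - 5 \left(15 + \frac{U}{5}\right) = -75 - U$)
$b = 2$
$v = - \frac{1}{85}$ ($v = \frac{1}{\left(-75 - 5\right) - 5} = \frac{1}{-80 - 5} = \frac{1}{-85} = - \frac{1}{85} \approx -0.011765$)
$b \sqrt{3 - 3} v = 2 \sqrt{3 - 3} \left(- \frac{1}{85}\right) = 2 \sqrt{0} \left(- \frac{1}{85}\right) = 2 \cdot 0 \left(- \frac{1}{85}\right) = 0 \left(- \frac{1}{85}\right) = 0$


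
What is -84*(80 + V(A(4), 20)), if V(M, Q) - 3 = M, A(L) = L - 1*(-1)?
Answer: -7392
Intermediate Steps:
A(L) = 1 + L (A(L) = L + 1 = 1 + L)
V(M, Q) = 3 + M
-84*(80 + V(A(4), 20)) = -84*(80 + (3 + (1 + 4))) = -84*(80 + (3 + 5)) = -84*(80 + 8) = -84*88 = -7392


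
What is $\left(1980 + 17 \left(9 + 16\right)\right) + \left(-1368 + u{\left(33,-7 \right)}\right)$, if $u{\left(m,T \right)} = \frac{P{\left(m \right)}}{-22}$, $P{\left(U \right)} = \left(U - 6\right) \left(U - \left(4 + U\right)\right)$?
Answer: $\frac{11461}{11} \approx 1041.9$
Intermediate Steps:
$P{\left(U \right)} = 24 - 4 U$ ($P{\left(U \right)} = \left(-6 + U\right) \left(-4\right) = 24 - 4 U$)
$u{\left(m,T \right)} = - \frac{12}{11} + \frac{2 m}{11}$ ($u{\left(m,T \right)} = \frac{24 - 4 m}{-22} = \left(24 - 4 m\right) \left(- \frac{1}{22}\right) = - \frac{12}{11} + \frac{2 m}{11}$)
$\left(1980 + 17 \left(9 + 16\right)\right) + \left(-1368 + u{\left(33,-7 \right)}\right) = \left(1980 + 17 \left(9 + 16\right)\right) + \left(-1368 + \left(- \frac{12}{11} + \frac{2}{11} \cdot 33\right)\right) = \left(1980 + 17 \cdot 25\right) + \left(-1368 + \left(- \frac{12}{11} + 6\right)\right) = \left(1980 + 425\right) + \left(-1368 + \frac{54}{11}\right) = 2405 - \frac{14994}{11} = \frac{11461}{11}$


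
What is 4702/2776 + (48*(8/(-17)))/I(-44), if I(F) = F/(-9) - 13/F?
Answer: -129012581/48442588 ≈ -2.6632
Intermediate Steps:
I(F) = -13/F - F/9 (I(F) = F*(-⅑) - 13/F = -F/9 - 13/F = -13/F - F/9)
4702/2776 + (48*(8/(-17)))/I(-44) = 4702/2776 + (48*(8/(-17)))/(-13/(-44) - ⅑*(-44)) = 4702*(1/2776) + (48*(8*(-1/17)))/(-13*(-1/44) + 44/9) = 2351/1388 + (48*(-8/17))/(13/44 + 44/9) = 2351/1388 - 384/(17*2053/396) = 2351/1388 - 384/17*396/2053 = 2351/1388 - 152064/34901 = -129012581/48442588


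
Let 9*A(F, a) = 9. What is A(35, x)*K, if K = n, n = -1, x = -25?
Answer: -1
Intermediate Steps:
A(F, a) = 1 (A(F, a) = (1/9)*9 = 1)
K = -1
A(35, x)*K = 1*(-1) = -1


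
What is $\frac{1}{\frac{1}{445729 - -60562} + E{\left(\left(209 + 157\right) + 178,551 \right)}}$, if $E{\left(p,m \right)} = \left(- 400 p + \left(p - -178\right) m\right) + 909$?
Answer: $\frac{506291}{91704995122} \approx 5.5209 \cdot 10^{-6}$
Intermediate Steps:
$E{\left(p,m \right)} = 909 - 400 p + m \left(178 + p\right)$ ($E{\left(p,m \right)} = \left(- 400 p + \left(p + 178\right) m\right) + 909 = \left(- 400 p + \left(178 + p\right) m\right) + 909 = \left(- 400 p + m \left(178 + p\right)\right) + 909 = 909 - 400 p + m \left(178 + p\right)$)
$\frac{1}{\frac{1}{445729 - -60562} + E{\left(\left(209 + 157\right) + 178,551 \right)}} = \frac{1}{\frac{1}{445729 - -60562} + \left(909 - 400 \left(\left(209 + 157\right) + 178\right) + 178 \cdot 551 + 551 \left(\left(209 + 157\right) + 178\right)\right)} = \frac{1}{\frac{1}{445729 + \left(-186620 + 247182\right)} + \left(909 - 400 \left(366 + 178\right) + 98078 + 551 \left(366 + 178\right)\right)} = \frac{1}{\frac{1}{445729 + 60562} + \left(909 - 217600 + 98078 + 551 \cdot 544\right)} = \frac{1}{\frac{1}{506291} + \left(909 - 217600 + 98078 + 299744\right)} = \frac{1}{\frac{1}{506291} + 181131} = \frac{1}{\frac{91704995122}{506291}} = \frac{506291}{91704995122}$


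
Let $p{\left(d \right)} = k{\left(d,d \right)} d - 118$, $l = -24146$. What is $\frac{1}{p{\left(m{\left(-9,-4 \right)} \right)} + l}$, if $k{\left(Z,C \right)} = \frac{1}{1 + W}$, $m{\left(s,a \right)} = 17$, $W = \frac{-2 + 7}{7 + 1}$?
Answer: $- \frac{13}{315296} \approx -4.1231 \cdot 10^{-5}$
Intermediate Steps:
$W = \frac{5}{8} \approx 0.625$
$k{\left(Z,C \right)} = \frac{8}{13}$ ($k{\left(Z,C \right)} = \frac{1}{1 + \frac{5}{8}} = \frac{1}{\frac{13}{8}} = \frac{8}{13}$)
$p{\left(d \right)} = -118 + \frac{8 d}{13}$ ($p{\left(d \right)} = \frac{8 d}{13} - 118 = -118 + \frac{8 d}{13}$)
$\frac{1}{p{\left(m{\left(-9,-4 \right)} \right)} + l} = \frac{1}{\left(-118 + \frac{8}{13} \cdot 17\right) - 24146} = \frac{1}{\left(-118 + \frac{136}{13}\right) - 24146} = \frac{1}{- \frac{1398}{13} - 24146} = \frac{1}{- \frac{315296}{13}} = - \frac{13}{315296}$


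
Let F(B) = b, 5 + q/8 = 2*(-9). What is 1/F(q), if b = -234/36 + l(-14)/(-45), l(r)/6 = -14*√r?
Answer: -5850/81929 - 1680*I*√14/81929 ≈ -0.071403 - 0.076725*I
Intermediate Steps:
l(r) = -84*√r (l(r) = 6*(-14*√r) = -84*√r)
q = -184 (q = -40 + 8*(2*(-9)) = -40 + 8*(-18) = -40 - 144 = -184)
b = -13/2 + 28*I*√14/15 (b = -234/36 - 84*I*√14/(-45) = -234*1/36 - 84*I*√14*(-1/45) = -13/2 - 84*I*√14*(-1/45) = -13/2 + 28*I*√14/15 ≈ -6.5 + 6.9844*I)
F(B) = -13/2 + 28*I*√14/15
1/F(q) = 1/(-13/2 + 28*I*√14/15)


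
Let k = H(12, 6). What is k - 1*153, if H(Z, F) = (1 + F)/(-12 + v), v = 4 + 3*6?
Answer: -1523/10 ≈ -152.30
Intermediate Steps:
v = 22 (v = 4 + 18 = 22)
H(Z, F) = ⅒ + F/10 (H(Z, F) = (1 + F)/(-12 + 22) = (1 + F)/10 = (1 + F)*(⅒) = ⅒ + F/10)
k = 7/10 (k = ⅒ + (⅒)*6 = ⅒ + ⅗ = 7/10 ≈ 0.70000)
k - 1*153 = 7/10 - 1*153 = 7/10 - 153 = -1523/10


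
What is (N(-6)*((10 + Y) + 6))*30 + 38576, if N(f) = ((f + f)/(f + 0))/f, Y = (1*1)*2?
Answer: 38396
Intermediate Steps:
Y = 2 (Y = 1*2 = 2)
N(f) = 2/f (N(f) = ((2*f)/f)/f = 2/f)
(N(-6)*((10 + Y) + 6))*30 + 38576 = ((2/(-6))*((10 + 2) + 6))*30 + 38576 = ((2*(-⅙))*(12 + 6))*30 + 38576 = -⅓*18*30 + 38576 = -6*30 + 38576 = -180 + 38576 = 38396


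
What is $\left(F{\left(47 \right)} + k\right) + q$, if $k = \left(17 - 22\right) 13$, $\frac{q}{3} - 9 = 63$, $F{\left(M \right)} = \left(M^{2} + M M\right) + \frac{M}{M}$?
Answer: $4570$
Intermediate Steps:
$F{\left(M \right)} = 1 + 2 M^{2}$ ($F{\left(M \right)} = \left(M^{2} + M^{2}\right) + 1 = 2 M^{2} + 1 = 1 + 2 M^{2}$)
$q = 216$ ($q = 27 + 3 \cdot 63 = 27 + 189 = 216$)
$k = -65$ ($k = \left(-5\right) 13 = -65$)
$\left(F{\left(47 \right)} + k\right) + q = \left(\left(1 + 2 \cdot 47^{2}\right) - 65\right) + 216 = \left(\left(1 + 2 \cdot 2209\right) - 65\right) + 216 = \left(\left(1 + 4418\right) - 65\right) + 216 = \left(4419 - 65\right) + 216 = 4354 + 216 = 4570$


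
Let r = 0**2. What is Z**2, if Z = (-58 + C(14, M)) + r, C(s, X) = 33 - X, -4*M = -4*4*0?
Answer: 625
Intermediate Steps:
M = 0 (M = -(-4*4)*0/4 = -(-4)*0 = -1/4*0 = 0)
r = 0
Z = -25 (Z = (-58 + (33 - 1*0)) + 0 = (-58 + (33 + 0)) + 0 = (-58 + 33) + 0 = -25 + 0 = -25)
Z**2 = (-25)**2 = 625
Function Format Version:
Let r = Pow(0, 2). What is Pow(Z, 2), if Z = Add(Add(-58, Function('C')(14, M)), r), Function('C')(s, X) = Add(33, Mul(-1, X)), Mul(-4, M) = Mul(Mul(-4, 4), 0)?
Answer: 625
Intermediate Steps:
M = 0 (M = Mul(Rational(-1, 4), Mul(Mul(-4, 4), 0)) = Mul(Rational(-1, 4), Mul(-16, 0)) = Mul(Rational(-1, 4), 0) = 0)
r = 0
Z = -25 (Z = Add(Add(-58, Add(33, Mul(-1, 0))), 0) = Add(Add(-58, Add(33, 0)), 0) = Add(Add(-58, 33), 0) = Add(-25, 0) = -25)
Pow(Z, 2) = Pow(-25, 2) = 625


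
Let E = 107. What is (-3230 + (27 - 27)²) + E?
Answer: -3123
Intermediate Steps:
(-3230 + (27 - 27)²) + E = (-3230 + (27 - 27)²) + 107 = (-3230 + 0²) + 107 = (-3230 + 0) + 107 = -3230 + 107 = -3123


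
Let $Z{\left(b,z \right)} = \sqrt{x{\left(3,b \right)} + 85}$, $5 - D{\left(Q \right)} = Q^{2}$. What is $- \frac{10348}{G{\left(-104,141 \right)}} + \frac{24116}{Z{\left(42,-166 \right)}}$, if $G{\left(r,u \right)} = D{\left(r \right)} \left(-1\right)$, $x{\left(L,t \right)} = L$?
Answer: $- \frac{10348}{10811} + \frac{6029 \sqrt{22}}{11} \approx 2569.8$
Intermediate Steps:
$D{\left(Q \right)} = 5 - Q^{2}$
$Z{\left(b,z \right)} = 2 \sqrt{22}$ ($Z{\left(b,z \right)} = \sqrt{3 + 85} = \sqrt{88} = 2 \sqrt{22}$)
$G{\left(r,u \right)} = -5 + r^{2}$ ($G{\left(r,u \right)} = \left(5 - r^{2}\right) \left(-1\right) = -5 + r^{2}$)
$- \frac{10348}{G{\left(-104,141 \right)}} + \frac{24116}{Z{\left(42,-166 \right)}} = - \frac{10348}{-5 + \left(-104\right)^{2}} + \frac{24116}{2 \sqrt{22}} = - \frac{10348}{-5 + 10816} + 24116 \frac{\sqrt{22}}{44} = - \frac{10348}{10811} + \frac{6029 \sqrt{22}}{11}$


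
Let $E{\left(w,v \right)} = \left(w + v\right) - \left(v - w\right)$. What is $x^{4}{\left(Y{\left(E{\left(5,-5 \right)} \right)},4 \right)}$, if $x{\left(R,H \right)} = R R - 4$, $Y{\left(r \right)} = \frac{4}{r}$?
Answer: $\frac{84934656}{390625} \approx 217.43$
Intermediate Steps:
$E{\left(w,v \right)} = 2 w$ ($E{\left(w,v \right)} = \left(v + w\right) - \left(v - w\right) = 2 w$)
$x{\left(R,H \right)} = -4 + R^{2}$ ($x{\left(R,H \right)} = R^{2} - 4 = -4 + R^{2}$)
$x^{4}{\left(Y{\left(E{\left(5,-5 \right)} \right)},4 \right)} = \left(-4 + \left(\frac{4}{2 \cdot 5}\right)^{2}\right)^{4} = \left(-4 + \left(\frac{4}{10}\right)^{2}\right)^{4} = \left(-4 + \left(4 \cdot \frac{1}{10}\right)^{2}\right)^{4} = \left(-4 + \left(\frac{2}{5}\right)^{2}\right)^{4} = \left(-4 + \frac{4}{25}\right)^{4} = \left(- \frac{96}{25}\right)^{4} = \frac{84934656}{390625}$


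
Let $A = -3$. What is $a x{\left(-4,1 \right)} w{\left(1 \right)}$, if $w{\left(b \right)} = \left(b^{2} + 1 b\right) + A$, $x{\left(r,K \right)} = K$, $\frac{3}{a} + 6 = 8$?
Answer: $- \frac{3}{2} \approx -1.5$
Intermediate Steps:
$a = \frac{3}{2}$ ($a = \frac{3}{-6 + 8} = \frac{3}{2} \approx 1.5$)
$w{\left(b \right)} = -3 + b + b^{2}$ ($w{\left(b \right)} = \left(b^{2} + 1 b\right) - 3 = \left(b^{2} + b\right) - 3 = \left(b + b^{2}\right) - 3 = -3 + b + b^{2}$)
$a x{\left(-4,1 \right)} w{\left(1 \right)} = \frac{3}{2} \cdot 1 \left(-3 + 1 + 1^{2}\right) = \frac{3 \left(-3 + 1 + 1\right)}{2} = \frac{3}{2} \left(-1\right) = - \frac{3}{2}$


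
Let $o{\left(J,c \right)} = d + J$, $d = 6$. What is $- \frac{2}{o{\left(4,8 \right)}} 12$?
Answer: $- \frac{12}{5} \approx -2.4$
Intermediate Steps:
$o{\left(J,c \right)} = 6 + J$
$- \frac{2}{o{\left(4,8 \right)}} 12 = - \frac{2}{6 + 4} \cdot 12 = - \frac{2}{10} \cdot 12 = \left(-2\right) \frac{1}{10} \cdot 12 = \left(- \frac{1}{5}\right) 12 = - \frac{12}{5}$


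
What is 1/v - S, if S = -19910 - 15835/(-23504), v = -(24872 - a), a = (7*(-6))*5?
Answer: 5868545951753/294763664 ≈ 19909.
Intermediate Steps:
a = -210 (a = -42*5 = -210)
v = -25082 (v = -(24872 - 1*(-210)) = -(24872 + 210) = -1*25082 = -25082)
S = -467948805/23504 (S = -19910 - 15835*(-1)/23504 = -19910 - 1*(-15835/23504) = -19910 + 15835/23504 = -467948805/23504 ≈ -19909.)
1/v - S = 1/(-25082) - 1*(-467948805/23504) = -1/25082 + 467948805/23504 = 5868545951753/294763664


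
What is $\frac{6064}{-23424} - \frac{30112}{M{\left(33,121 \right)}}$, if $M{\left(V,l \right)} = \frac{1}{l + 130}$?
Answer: $- \frac{11065076347}{1464} \approx -7.5581 \cdot 10^{6}$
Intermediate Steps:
$M{\left(V,l \right)} = \frac{1}{130 + l}$
$\frac{6064}{-23424} - \frac{30112}{M{\left(33,121 \right)}} = \frac{6064}{-23424} - \frac{30112}{\frac{1}{130 + 121}} = 6064 \left(- \frac{1}{23424}\right) - \frac{30112}{\frac{1}{251}} = - \frac{379}{1464} - 30112 \frac{1}{\frac{1}{251}} = - \frac{379}{1464} - 7558112 = - \frac{11065076347}{1464}$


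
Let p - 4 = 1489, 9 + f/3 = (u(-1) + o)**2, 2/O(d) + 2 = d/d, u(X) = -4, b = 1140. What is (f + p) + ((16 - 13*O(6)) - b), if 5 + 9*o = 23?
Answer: 380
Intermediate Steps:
o = 2 (o = -5/9 + (1/9)*23 = -5/9 + 23/9 = 2)
O(d) = -2 (O(d) = 2/(-2 + d/d) = 2/(-2 + 1) = 2/(-1) = 2*(-1) = -2)
f = -15 (f = -27 + 3*(-4 + 2)**2 = -27 + 3*(-2)**2 = -27 + 3*4 = -27 + 12 = -15)
p = 1493 (p = 4 + 1489 = 1493)
(f + p) + ((16 - 13*O(6)) - b) = (-15 + 1493) + ((16 - 13*(-2)) - 1*1140) = 1478 + ((16 + 26) - 1140) = 1478 + (42 - 1140) = 1478 - 1098 = 380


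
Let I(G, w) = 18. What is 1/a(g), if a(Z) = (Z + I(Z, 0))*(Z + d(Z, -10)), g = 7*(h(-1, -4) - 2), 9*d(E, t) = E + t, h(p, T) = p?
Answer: 3/220 ≈ 0.013636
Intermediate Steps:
d(E, t) = E/9 + t/9 (d(E, t) = (E + t)/9 = E/9 + t/9)
g = -21 (g = 7*(-1 - 2) = 7*(-3) = -21)
a(Z) = (18 + Z)*(-10/9 + 10*Z/9) (a(Z) = (Z + 18)*(Z + (Z/9 + (1/9)*(-10))) = (18 + Z)*(Z + (Z/9 - 10/9)) = (18 + Z)*(Z + (-10/9 + Z/9)) = (18 + Z)*(-10/9 + 10*Z/9))
1/a(g) = 1/(-20 + (10/9)*(-21)**2 + (170/9)*(-21)) = 1/(-20 + (10/9)*441 - 1190/3) = 1/(-20 + 490 - 1190/3) = 1/(220/3) = 3/220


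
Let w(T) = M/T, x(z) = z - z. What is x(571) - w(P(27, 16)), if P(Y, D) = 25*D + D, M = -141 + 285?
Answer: -9/26 ≈ -0.34615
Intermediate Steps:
M = 144
P(Y, D) = 26*D
x(z) = 0
w(T) = 144/T
x(571) - w(P(27, 16)) = 0 - 144/(26*16) = 0 - 144/416 = 0 - 1*9/26 = 0 - 9/26 = -9/26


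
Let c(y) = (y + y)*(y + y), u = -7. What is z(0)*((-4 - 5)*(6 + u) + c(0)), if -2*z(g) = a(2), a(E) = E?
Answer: -9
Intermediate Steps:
c(y) = 4*y² (c(y) = (2*y)*(2*y) = 4*y²)
z(g) = -1 (z(g) = -½*2 = -1)
z(0)*((-4 - 5)*(6 + u) + c(0)) = -((-4 - 5)*(6 - 7) + 4*0²) = -(-9*(-1) + 4*0) = -(9 + 0) = -1*9 = -9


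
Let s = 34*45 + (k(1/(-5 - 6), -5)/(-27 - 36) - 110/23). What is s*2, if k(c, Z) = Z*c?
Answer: 48620650/15939 ≈ 3050.4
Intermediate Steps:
s = 24310325/15939 (s = 34*45 + ((-5/(-5 - 6))/(-27 - 36) - 110/23) = 1530 + (-5/(-11)/(-63) - 110*1/23) = 1530 + (-5*(-1/11)*(-1/63) - 110/23) = 1530 + ((5/11)*(-1/63) - 110/23) = 1530 + (-5/693 - 110/23) = 1530 - 76345/15939 = 24310325/15939 ≈ 1525.2)
s*2 = (24310325/15939)*2 = 48620650/15939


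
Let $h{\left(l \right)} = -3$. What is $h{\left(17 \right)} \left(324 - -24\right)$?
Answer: $-1044$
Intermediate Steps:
$h{\left(17 \right)} \left(324 - -24\right) = - 3 \left(324 - -24\right) = - 3 \left(324 + 24\right) = \left(-3\right) 348 = -1044$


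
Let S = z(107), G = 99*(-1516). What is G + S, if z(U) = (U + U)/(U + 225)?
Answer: -24913837/166 ≈ -1.5008e+5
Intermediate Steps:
G = -150084
z(U) = 2*U/(225 + U) (z(U) = (2*U)/(225 + U) = 2*U/(225 + U))
S = 107/166 (S = 2*107/(225 + 107) = 2*107/332 = 2*107*(1/332) = 107/166 ≈ 0.64458)
G + S = -150084 + 107/166 = -24913837/166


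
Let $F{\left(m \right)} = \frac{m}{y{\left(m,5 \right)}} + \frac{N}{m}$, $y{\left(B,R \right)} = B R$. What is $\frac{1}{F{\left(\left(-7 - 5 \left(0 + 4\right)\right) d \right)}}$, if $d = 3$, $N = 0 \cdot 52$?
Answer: $5$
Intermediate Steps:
$N = 0$
$F{\left(m \right)} = \frac{1}{5}$ ($F{\left(m \right)} = \frac{m}{m 5} + \frac{0}{m} = \frac{m}{5 m} + 0 = m \frac{1}{5 m} + 0 = \frac{1}{5} + 0 = \frac{1}{5}$)
$\frac{1}{F{\left(\left(-7 - 5 \left(0 + 4\right)\right) d \right)}} = \frac{1}{\frac{1}{5}} = 5$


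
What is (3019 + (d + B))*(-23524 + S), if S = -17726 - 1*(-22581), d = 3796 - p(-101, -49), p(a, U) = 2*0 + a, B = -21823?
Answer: 278298783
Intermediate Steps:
p(a, U) = a (p(a, U) = 0 + a = a)
d = 3897 (d = 3796 - 1*(-101) = 3796 + 101 = 3897)
S = 4855 (S = -17726 + 22581 = 4855)
(3019 + (d + B))*(-23524 + S) = (3019 + (3897 - 21823))*(-23524 + 4855) = (3019 - 17926)*(-18669) = -14907*(-18669) = 278298783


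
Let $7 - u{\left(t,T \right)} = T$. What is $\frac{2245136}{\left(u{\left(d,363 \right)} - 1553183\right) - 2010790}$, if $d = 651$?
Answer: $- \frac{2245136}{3564329} \approx -0.62989$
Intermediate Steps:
$u{\left(t,T \right)} = 7 - T$
$\frac{2245136}{\left(u{\left(d,363 \right)} - 1553183\right) - 2010790} = \frac{2245136}{\left(\left(7 - 363\right) - 1553183\right) - 2010790} = \frac{2245136}{\left(-356 - 1553183\right) - 2010790} = \frac{2245136}{-1553539 - 2010790} = \frac{2245136}{-3564329} = 2245136 \left(- \frac{1}{3564329}\right) = - \frac{2245136}{3564329}$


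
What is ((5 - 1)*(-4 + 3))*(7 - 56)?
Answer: 196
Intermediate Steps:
((5 - 1)*(-4 + 3))*(7 - 56) = (4*(-1))*(-49) = -4*(-49) = 196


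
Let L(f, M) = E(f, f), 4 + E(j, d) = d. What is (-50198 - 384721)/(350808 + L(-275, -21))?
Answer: -144973/116843 ≈ -1.2407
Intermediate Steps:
E(j, d) = -4 + d
L(f, M) = -4 + f
(-50198 - 384721)/(350808 + L(-275, -21)) = (-50198 - 384721)/(350808 + (-4 - 275)) = -434919/(350808 - 279) = -434919/350529 = -434919*1/350529 = -144973/116843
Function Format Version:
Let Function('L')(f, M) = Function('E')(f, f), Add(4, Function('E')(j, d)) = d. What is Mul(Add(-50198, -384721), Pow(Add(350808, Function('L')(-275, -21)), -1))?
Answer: Rational(-144973, 116843) ≈ -1.2407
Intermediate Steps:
Function('E')(j, d) = Add(-4, d)
Function('L')(f, M) = Add(-4, f)
Mul(Add(-50198, -384721), Pow(Add(350808, Function('L')(-275, -21)), -1)) = Mul(Add(-50198, -384721), Pow(Add(350808, Add(-4, -275)), -1)) = Mul(-434919, Pow(Add(350808, -279), -1)) = Mul(-434919, Pow(350529, -1)) = Mul(-434919, Rational(1, 350529)) = Rational(-144973, 116843)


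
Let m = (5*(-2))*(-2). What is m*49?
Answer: 980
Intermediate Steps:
m = 20 (m = -10*(-2) = 20)
m*49 = 20*49 = 980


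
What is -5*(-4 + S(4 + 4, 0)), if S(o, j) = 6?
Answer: -10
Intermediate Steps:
-5*(-4 + S(4 + 4, 0)) = -5*(-4 + 6) = -5*2 = -10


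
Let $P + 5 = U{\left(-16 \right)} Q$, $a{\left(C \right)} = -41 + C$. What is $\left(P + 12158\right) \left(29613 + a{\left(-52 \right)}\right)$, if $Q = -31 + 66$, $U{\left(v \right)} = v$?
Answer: $342225360$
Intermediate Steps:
$Q = 35$
$P = -565$ ($P = -5 - 560 = -565$)
$\left(P + 12158\right) \left(29613 + a{\left(-52 \right)}\right) = \left(-565 + 12158\right) \left(29613 - 93\right) = 11593 \left(29613 - 93\right) = 11593 \cdot 29520 = 342225360$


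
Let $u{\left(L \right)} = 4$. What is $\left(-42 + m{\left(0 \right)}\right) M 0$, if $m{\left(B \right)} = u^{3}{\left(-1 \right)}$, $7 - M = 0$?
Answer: $0$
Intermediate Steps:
$M = 7$ ($M = 7 - 0 = 7 + 0 = 7$)
$m{\left(B \right)} = 64$ ($m{\left(B \right)} = 4^{3} = 64$)
$\left(-42 + m{\left(0 \right)}\right) M 0 = \left(-42 + 64\right) 7 \cdot 0 = 22 \cdot 0 = 0$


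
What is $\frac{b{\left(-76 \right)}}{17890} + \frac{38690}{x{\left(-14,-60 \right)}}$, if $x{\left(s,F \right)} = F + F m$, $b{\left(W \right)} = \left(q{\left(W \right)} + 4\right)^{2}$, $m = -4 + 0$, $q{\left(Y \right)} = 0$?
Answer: $\frac{34608349}{161010} \approx 214.95$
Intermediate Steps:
$m = -4$
$b{\left(W \right)} = 16$ ($b{\left(W \right)} = \left(0 + 4\right)^{2} = 4^{2} = 16$)
$x{\left(s,F \right)} = - 3 F$ ($x{\left(s,F \right)} = F + F \left(-4\right) = F - 4 F = - 3 F$)
$\frac{b{\left(-76 \right)}}{17890} + \frac{38690}{x{\left(-14,-60 \right)}} = \frac{16}{17890} + \frac{38690}{\left(-3\right) \left(-60\right)} = 16 \cdot \frac{1}{17890} + \frac{38690}{180} = \frac{8}{8945} + 38690 \cdot \frac{1}{180} = \frac{8}{8945} + \frac{3869}{18} = \frac{34608349}{161010}$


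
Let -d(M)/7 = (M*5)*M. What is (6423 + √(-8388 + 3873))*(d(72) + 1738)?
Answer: -1154225946 - 179702*I*√4515 ≈ -1.1542e+9 - 1.2075e+7*I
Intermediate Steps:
d(M) = -35*M² (d(M) = -7*M*5*M = -7*5*M*M = -35*M²)
(6423 + √(-8388 + 3873))*(d(72) + 1738) = (6423 + √(-8388 + 3873))*(-35*72² + 1738) = (6423 + √(-4515))*(-35*5184 + 1738) = (6423 + I*√4515)*(-181440 + 1738) = (6423 + I*√4515)*(-179702) = -1154225946 - 179702*I*√4515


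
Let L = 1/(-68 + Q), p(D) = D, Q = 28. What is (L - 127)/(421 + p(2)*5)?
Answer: -5081/17240 ≈ -0.29472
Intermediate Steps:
L = -1/40 (L = 1/(-68 + 28) = 1/(-40) = -1/40 ≈ -0.025000)
(L - 127)/(421 + p(2)*5) = (-1/40 - 127)/(421 + 2*5) = -5081/(40*(421 + 10)) = -5081/40/431 = -5081/40*1/431 = -5081/17240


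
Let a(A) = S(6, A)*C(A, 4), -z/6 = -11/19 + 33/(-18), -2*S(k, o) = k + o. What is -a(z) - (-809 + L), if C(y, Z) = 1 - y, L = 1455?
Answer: -282998/361 ≈ -783.93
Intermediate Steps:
S(k, o) = -k/2 - o/2 (S(k, o) = -(k + o)/2 = -k/2 - o/2)
z = 275/19 (z = -6*(-11/19 + 33/(-18)) = -6*(-11*1/19 + 33*(-1/18)) = -6*(-11/19 - 11/6) = -6*(-275/114) = 275/19 ≈ 14.474)
a(A) = (1 - A)*(-3 - A/2) (a(A) = (-½*6 - A/2)*(1 - A) = (-3 - A/2)*(1 - A) = (1 - A)*(-3 - A/2))
-a(z) - (-809 + L) = -(-1 + 275/19)*(6 + 275/19)/2 - (-809 + 1455) = -256*389/(2*19*19) - 1*646 = -1*49792/361 - 646 = -49792/361 - 646 = -282998/361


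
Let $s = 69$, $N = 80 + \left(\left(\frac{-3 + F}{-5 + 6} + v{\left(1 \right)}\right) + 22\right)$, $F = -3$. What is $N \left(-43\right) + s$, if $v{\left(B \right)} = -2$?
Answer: $-3973$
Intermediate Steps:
$N = 94$ ($N = 80 + \left(\left(\frac{-3 - 3}{-5 + 6} - 2\right) + 22\right) = 80 + \left(\left(- \frac{6}{1} - 2\right) + 22\right) = 80 + \left(\left(\left(-6\right) 1 - 2\right) + 22\right) = 80 + \left(\left(-6 - 2\right) + 22\right) = 80 + \left(-8 + 22\right) = 80 + 14 = 94$)
$N \left(-43\right) + s = 94 \left(-43\right) + 69 = -4042 + 69 = -3973$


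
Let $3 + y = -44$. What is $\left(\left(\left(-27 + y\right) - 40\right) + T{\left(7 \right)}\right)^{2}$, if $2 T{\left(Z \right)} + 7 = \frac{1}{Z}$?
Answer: $\frac{675684}{49} \approx 13789.0$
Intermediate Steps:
$y = -47$ ($y = -3 - 44 = -47$)
$T{\left(Z \right)} = - \frac{7}{2} + \frac{1}{2 Z}$
$\left(\left(\left(-27 + y\right) - 40\right) + T{\left(7 \right)}\right)^{2} = \left(\left(\left(-27 - 47\right) - 40\right) + \frac{1 - 49}{2 \cdot 7}\right)^{2} = \left(\left(-74 - 40\right) + \frac{1}{2} \cdot \frac{1}{7} \left(1 - 49\right)\right)^{2} = \left(-114 + \frac{1}{2} \cdot \frac{1}{7} \left(-48\right)\right)^{2} = \left(-114 - \frac{24}{7}\right)^{2} = \left(- \frac{822}{7}\right)^{2} = \frac{675684}{49}$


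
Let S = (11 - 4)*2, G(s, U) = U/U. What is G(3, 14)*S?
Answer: 14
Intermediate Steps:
G(s, U) = 1
S = 14 (S = 7*2 = 14)
G(3, 14)*S = 1*14 = 14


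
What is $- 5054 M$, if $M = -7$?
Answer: $35378$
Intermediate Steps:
$- 5054 M = \left(-5054\right) \left(-7\right) = 35378$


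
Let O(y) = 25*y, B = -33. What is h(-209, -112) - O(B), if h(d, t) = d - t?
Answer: 728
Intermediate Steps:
h(-209, -112) - O(B) = (-209 - 1*(-112)) - 25*(-33) = (-209 + 112) - 1*(-825) = -97 + 825 = 728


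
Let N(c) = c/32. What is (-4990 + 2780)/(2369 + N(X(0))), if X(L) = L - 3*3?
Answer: -70720/75799 ≈ -0.93299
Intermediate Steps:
X(L) = -9 + L (X(L) = L - 9 = -9 + L)
N(c) = c/32 (N(c) = c*(1/32) = c/32)
(-4990 + 2780)/(2369 + N(X(0))) = (-4990 + 2780)/(2369 + (-9 + 0)/32) = -2210/(2369 + (1/32)*(-9)) = -2210/(2369 - 9/32) = -2210/75799/32 = -2210*32/75799 = -70720/75799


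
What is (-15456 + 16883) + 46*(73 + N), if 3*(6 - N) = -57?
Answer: 5935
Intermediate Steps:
N = 25 (N = 6 - 1/3*(-57) = 6 + 19 = 25)
(-15456 + 16883) + 46*(73 + N) = (-15456 + 16883) + 46*(73 + 25) = 1427 + 46*98 = 1427 + 4508 = 5935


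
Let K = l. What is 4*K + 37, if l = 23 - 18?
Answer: 57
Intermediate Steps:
l = 5
K = 5
4*K + 37 = 4*5 + 37 = 20 + 37 = 57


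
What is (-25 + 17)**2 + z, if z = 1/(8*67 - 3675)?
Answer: 200895/3139 ≈ 64.000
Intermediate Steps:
z = -1/3139 (z = 1/(536 - 3675) = 1/(-3139) = -1/3139 ≈ -0.00031857)
(-25 + 17)**2 + z = (-25 + 17)**2 - 1/3139 = (-8)**2 - 1/3139 = 64 - 1/3139 = 200895/3139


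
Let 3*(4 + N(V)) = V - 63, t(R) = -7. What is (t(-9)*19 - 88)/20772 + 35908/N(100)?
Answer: 2237637403/519300 ≈ 4309.0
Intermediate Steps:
N(V) = -25 + V/3 (N(V) = -4 + (V - 63)/3 = -4 + (-63 + V)/3 = -4 + (-21 + V/3) = -25 + V/3)
(t(-9)*19 - 88)/20772 + 35908/N(100) = (-7*19 - 88)/20772 + 35908/(-25 + (⅓)*100) = (-133 - 88)*(1/20772) + 35908/(-25 + 100/3) = -221*1/20772 + 35908/(25/3) = -221/20772 + 35908*(3/25) = -221/20772 + 107724/25 = 2237637403/519300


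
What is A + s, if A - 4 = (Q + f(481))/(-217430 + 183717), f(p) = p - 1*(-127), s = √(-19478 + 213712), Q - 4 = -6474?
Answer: 140714/33713 + √194234 ≈ 444.89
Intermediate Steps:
Q = -6470 (Q = 4 - 6474 = -6470)
s = √194234 ≈ 440.72
f(p) = 127 + p (f(p) = p + 127 = 127 + p)
A = 140714/33713 (A = 4 + (-6470 + (127 + 481))/(-217430 + 183717) = 4 + (-6470 + 608)/(-33713) = 4 - 5862*(-1/33713) = 4 + 5862/33713 = 140714/33713 ≈ 4.1739)
A + s = 140714/33713 + √194234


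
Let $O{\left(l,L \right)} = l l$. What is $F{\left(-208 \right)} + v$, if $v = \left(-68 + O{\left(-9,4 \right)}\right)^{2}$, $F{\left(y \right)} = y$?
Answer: $-39$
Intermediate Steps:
$O{\left(l,L \right)} = l^{2}$
$v = 169$ ($v = \left(-68 + \left(-9\right)^{2}\right)^{2} = \left(-68 + 81\right)^{2} = 13^{2} = 169$)
$F{\left(-208 \right)} + v = -208 + 169 = -39$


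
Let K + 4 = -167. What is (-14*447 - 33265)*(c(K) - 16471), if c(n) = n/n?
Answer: 650943810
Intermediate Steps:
K = -171 (K = -4 - 167 = -171)
c(n) = 1
(-14*447 - 33265)*(c(K) - 16471) = (-14*447 - 33265)*(1 - 16471) = (-6258 - 33265)*(-16470) = -39523*(-16470) = 650943810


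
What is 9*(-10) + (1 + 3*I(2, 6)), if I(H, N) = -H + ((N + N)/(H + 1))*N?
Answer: -23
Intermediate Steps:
I(H, N) = -H + 2*N²/(1 + H) (I(H, N) = -H + ((2*N)/(1 + H))*N = -H + (2*N/(1 + H))*N = -H + 2*N²/(1 + H))
9*(-10) + (1 + 3*I(2, 6)) = 9*(-10) + (1 + 3*((-1*2 - 1*2² + 2*6²)/(1 + 2))) = -90 + (1 + 3*((-2 - 1*4 + 2*36)/3)) = -90 + (1 + 3*((-2 - 4 + 72)/3)) = -90 + (1 + 3*((⅓)*66)) = -90 + (1 + 3*22) = -90 + (1 + 66) = -90 + 67 = -23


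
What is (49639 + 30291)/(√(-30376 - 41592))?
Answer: -39965*I*√4498/8996 ≈ -297.95*I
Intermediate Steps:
(49639 + 30291)/(√(-30376 - 41592)) = 79930/(√(-71968)) = 79930/((4*I*√4498)) = 79930*(-I*√4498/17992) = -39965*I*√4498/8996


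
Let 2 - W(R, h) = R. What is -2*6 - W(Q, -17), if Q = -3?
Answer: -17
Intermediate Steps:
W(R, h) = 2 - R
-2*6 - W(Q, -17) = -2*6 - (2 - 1*(-3)) = -12 - (2 + 3) = -12 - 1*5 = -12 - 5 = -17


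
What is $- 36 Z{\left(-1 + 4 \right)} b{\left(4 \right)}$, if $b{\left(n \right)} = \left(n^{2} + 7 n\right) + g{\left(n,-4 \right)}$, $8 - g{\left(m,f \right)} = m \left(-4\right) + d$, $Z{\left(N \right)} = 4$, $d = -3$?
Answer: $-10224$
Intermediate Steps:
$g{\left(m,f \right)} = 11 + 4 m$ ($g{\left(m,f \right)} = 8 - \left(m \left(-4\right) - 3\right) = 8 - \left(- 4 m - 3\right) = 8 - \left(-3 - 4 m\right) = 8 + \left(3 + 4 m\right) = 11 + 4 m$)
$b{\left(n \right)} = 11 + n^{2} + 11 n$ ($b{\left(n \right)} = \left(n^{2} + 7 n\right) + \left(11 + 4 n\right) = 11 + n^{2} + 11 n$)
$- 36 Z{\left(-1 + 4 \right)} b{\left(4 \right)} = \left(-36\right) 4 \left(11 + 4^{2} + 11 \cdot 4\right) = - 144 \left(11 + 16 + 44\right) = \left(-144\right) 71 = -10224$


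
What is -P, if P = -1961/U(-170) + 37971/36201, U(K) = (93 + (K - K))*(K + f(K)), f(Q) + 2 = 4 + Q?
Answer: -421523525/379314078 ≈ -1.1113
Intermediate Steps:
f(Q) = 2 + Q (f(Q) = -2 + (4 + Q) = 2 + Q)
U(K) = 186 + 186*K (U(K) = (93 + (K - K))*(K + (2 + K)) = (93 + 0)*(2 + 2*K) = 93*(2 + 2*K) = 186 + 186*K)
P = 421523525/379314078 (P = -1961/(186 + 186*(-170)) + 37971/36201 = -1961/(186 - 31620) + 37971*(1/36201) = -1961/(-31434) + 12657/12067 = -1961*(-1/31434) + 12657/12067 = 1961/31434 + 12657/12067 = 421523525/379314078 ≈ 1.1113)
-P = -1*421523525/379314078 = -421523525/379314078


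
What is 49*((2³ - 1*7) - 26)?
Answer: -1225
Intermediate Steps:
49*((2³ - 1*7) - 26) = 49*((8 - 7) - 26) = 49*(1 - 26) = 49*(-25) = -1225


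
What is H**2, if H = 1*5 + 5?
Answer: 100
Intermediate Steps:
H = 10 (H = 5 + 5 = 10)
H**2 = 10**2 = 100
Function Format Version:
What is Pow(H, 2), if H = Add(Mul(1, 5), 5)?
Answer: 100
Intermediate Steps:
H = 10 (H = Add(5, 5) = 10)
Pow(H, 2) = Pow(10, 2) = 100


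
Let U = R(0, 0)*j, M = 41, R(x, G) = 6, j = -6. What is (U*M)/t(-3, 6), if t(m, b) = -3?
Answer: 492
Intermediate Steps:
U = -36 (U = 6*(-6) = -36)
(U*M)/t(-3, 6) = -36*41/(-3) = -1476*(-1/3) = 492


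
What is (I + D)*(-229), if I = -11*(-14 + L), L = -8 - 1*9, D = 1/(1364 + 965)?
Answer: -181869510/2329 ≈ -78089.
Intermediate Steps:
D = 1/2329 ≈ 0.00042937
L = -17 (L = -8 - 9 = -17)
I = 341 (I = -11*(-14 - 17) = -11*(-31) = 341)
(I + D)*(-229) = (341 + 1/2329)*(-229) = (794190/2329)*(-229) = -181869510/2329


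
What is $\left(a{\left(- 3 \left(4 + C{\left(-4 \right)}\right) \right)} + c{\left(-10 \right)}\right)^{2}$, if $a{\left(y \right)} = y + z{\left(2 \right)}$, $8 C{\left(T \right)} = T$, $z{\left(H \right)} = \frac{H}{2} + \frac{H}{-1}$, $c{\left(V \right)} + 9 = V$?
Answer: $\frac{3721}{4} \approx 930.25$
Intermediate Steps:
$c{\left(V \right)} = -9 + V$
$z{\left(H \right)} = - \frac{H}{2}$ ($z{\left(H \right)} = H \frac{1}{2} + H \left(-1\right) = \frac{H}{2} - H = - \frac{H}{2}$)
$C{\left(T \right)} = \frac{T}{8}$
$a{\left(y \right)} = -1 + y$ ($a{\left(y \right)} = y - 1 = -1 + y$)
$\left(a{\left(- 3 \left(4 + C{\left(-4 \right)}\right) \right)} + c{\left(-10 \right)}\right)^{2} = \left(\left(-1 - 3 \left(4 + \frac{1}{8} \left(-4\right)\right)\right) - 19\right)^{2} = \left(\left(-1 - 3 \left(4 - \frac{1}{2}\right)\right) - 19\right)^{2} = \left(\left(-1 - \frac{21}{2}\right) - 19\right)^{2} = \left(- \frac{23}{2} - 19\right)^{2} = \left(- \frac{61}{2}\right)^{2} = \frac{3721}{4}$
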